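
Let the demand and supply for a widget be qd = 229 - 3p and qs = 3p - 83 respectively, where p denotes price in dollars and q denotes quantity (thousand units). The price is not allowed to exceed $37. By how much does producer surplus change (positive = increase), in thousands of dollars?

Without the control the market clears where 229 - 3p = 3p - 83, i.e. p* = 52 and q* = 73.
Because the ceiling (37) lies below the market-clearing price, it is binding.
At p = 37: qd = 229 - 3·37 = 118 and qs = 3·37 - 83 = 28.
Producer surplus without the control is ½ · (52 - 83/3) · 73 = 5329/6.
With the ceiling, producers sell 28 units at 37, so PS = ½ · (37 - 83/3) · 28 = 392/3.
Change in producer surplus = 392/3 - 5329/6 = -757.5.

-757.5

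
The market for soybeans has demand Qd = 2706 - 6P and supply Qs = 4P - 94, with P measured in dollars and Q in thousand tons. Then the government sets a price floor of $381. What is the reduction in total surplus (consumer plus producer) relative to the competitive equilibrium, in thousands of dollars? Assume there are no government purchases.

76507.5

Setting quantity demanded equal to quantity supplied, 2706 - 6P = 4P - 94, gives P* = 280 and Q* = 1026.
Because the floor (381) lies above the market-clearing price, it is binding.
At P = 381: Qd = 2706 - 6·381 = 420 and Qs = 4·381 - 94 = 1430.
Quantity traded falls to 420. At Q = 420 the demand price is (2706 - 420)/6 = 381 and the supply price is (94 + 420)/4 = 128.5.
Deadweight loss = ½ · (381 - 128.5) · (1026 - 420) = ½ · 252.5 · 606 = 76507.5.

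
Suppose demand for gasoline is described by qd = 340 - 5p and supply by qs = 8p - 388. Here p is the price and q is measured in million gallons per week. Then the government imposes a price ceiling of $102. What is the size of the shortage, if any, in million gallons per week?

0

Equilibrium: 340 - 5p = 8p - 388, so 728 = 13p and p* = 56, q* = 60.
Since 102 is above p* = 56, the ceiling does not bind and the free-market outcome prevails.
Since the control does not bind, there is no shortage.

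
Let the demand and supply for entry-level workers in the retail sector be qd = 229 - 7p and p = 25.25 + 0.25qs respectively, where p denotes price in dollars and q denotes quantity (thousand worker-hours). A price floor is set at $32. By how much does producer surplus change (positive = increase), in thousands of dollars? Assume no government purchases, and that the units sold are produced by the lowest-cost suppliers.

Rearranging supply gives qs = 4p - 101. Setting quantity demanded equal to quantity supplied, 229 - 7p = 4p - 101, gives p* = 30 and q* = 19.
Since 32 > 30, the floor is binding.
At p = 32: qd = 229 - 7·32 = 5 and qs = 4·32 - 101 = 27.
Producer surplus without the control is ½ · (30 - 25.25) · 19 = 45.125.
With the floor, 5 units are sold at 32. The supply price at q = 5 is 26.5, so PS = ½ · [(32 - 25.25) + (32 - 26.5)] · 5 = 30.625.
Change in producer surplus = 30.625 - 45.125 = -14.5.

-14.5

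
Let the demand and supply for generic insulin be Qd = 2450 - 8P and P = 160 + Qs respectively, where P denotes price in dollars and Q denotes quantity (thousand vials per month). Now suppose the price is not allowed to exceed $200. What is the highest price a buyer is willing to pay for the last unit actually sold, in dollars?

301.25

Rearranging supply gives Qs = P - 160. Without the control the market clears where 2450 - 8P = P - 160, i.e. P* = 290 and Q* = 130.
Because the ceiling (200) lies below the market-clearing price, it is binding.
At P = 200: Qd = 2450 - 8·200 = 850 and Qs = 200 - 160 = 40.
Only 40 units reach the market. On the demand curve, the marginal buyer's willingness to pay at Q = 40 is (2450 - 40)/8 = 301.25.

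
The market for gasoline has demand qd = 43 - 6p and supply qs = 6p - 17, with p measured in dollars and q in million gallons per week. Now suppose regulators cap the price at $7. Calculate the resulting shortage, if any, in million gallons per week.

0

Without the control the market clears where 43 - 6p = 6p - 17, i.e. p* = 5 and q* = 13.
Since 7 is above p* = 5, the ceiling does not bind and the free-market outcome prevails.
Since the control does not bind, there is no shortage.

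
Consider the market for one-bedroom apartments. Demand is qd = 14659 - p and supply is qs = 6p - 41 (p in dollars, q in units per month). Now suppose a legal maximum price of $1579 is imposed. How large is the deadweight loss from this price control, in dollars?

Without the control the market clears where 14659 - p = 6p - 41, i.e. p* = 2100 and q* = 12559.
Since 1579 < 2100, the ceiling is binding.
At p = 1579: qd = 14659 - 1579 = 13080 and qs = 6·1579 - 41 = 9433.
Quantity traded falls to 9433. At q = 9433 the demand price is 14659 - 9433 = 5226 and the supply price is (41 + 9433)/6 = 1579.
Deadweight loss = ½ · (5226 - 1579) · (12559 - 9433) = ½ · 3647 · 3126 = 5700261.

5700261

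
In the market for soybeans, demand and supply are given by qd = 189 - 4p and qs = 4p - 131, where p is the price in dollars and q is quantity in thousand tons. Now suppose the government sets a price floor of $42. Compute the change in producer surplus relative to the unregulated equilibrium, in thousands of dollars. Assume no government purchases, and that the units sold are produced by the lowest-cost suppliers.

Equilibrium: 189 - 4p = 4p - 131, so 320 = 8p and p* = 40, q* = 29.
Because the floor (42) lies above the market-clearing price, it is binding.
At p = 42: qd = 189 - 4·42 = 21 and qs = 4·42 - 131 = 37.
Producer surplus without the control is ½ · (40 - 32.75) · 29 = 105.125.
With the floor, 21 units are sold at 42. The supply price at q = 21 is 38, so PS = ½ · [(42 - 32.75) + (42 - 38)] · 21 = 139.125.
Change in producer surplus = 139.125 - 105.125 = 34.

34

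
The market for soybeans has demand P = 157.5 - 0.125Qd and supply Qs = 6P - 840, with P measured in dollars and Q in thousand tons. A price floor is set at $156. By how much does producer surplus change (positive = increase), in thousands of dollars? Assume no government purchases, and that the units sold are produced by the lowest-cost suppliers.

Rearranging demand gives Qd = 1260 - 8P. Without the control the market clears where 1260 - 8P = 6P - 840, i.e. P* = 150 and Q* = 60.
Because the floor (156) lies above the market-clearing price, it is binding.
At P = 156: Qd = 1260 - 8·156 = 12 and Qs = 6·156 - 840 = 96.
Producer surplus without the control is ½ · (150 - 140) · 60 = 300.
With the floor, 12 units are sold at 156. The supply price at Q = 12 is 142, so PS = ½ · [(156 - 140) + (156 - 142)] · 12 = 180.
Change in producer surplus = 180 - 300 = -120.

-120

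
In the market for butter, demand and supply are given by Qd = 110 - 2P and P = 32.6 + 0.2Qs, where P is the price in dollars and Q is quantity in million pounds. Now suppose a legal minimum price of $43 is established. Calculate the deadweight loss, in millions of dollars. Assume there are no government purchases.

Rearranging supply gives Qs = 5P - 163. Setting quantity demanded equal to quantity supplied, 110 - 2P = 5P - 163, gives P* = 39 and Q* = 32.
Because the floor (43) lies above the market-clearing price, it is binding.
At P = 43: Qd = 110 - 2·43 = 24 and Qs = 5·43 - 163 = 52.
Quantity traded falls to 24. At Q = 24 the demand price is (110 - 24)/2 = 43 and the supply price is (163 + 24)/5 = 37.4.
Deadweight loss = ½ · (43 - 37.4) · (32 - 24) = ½ · 5.6 · 8 = 22.4.

22.4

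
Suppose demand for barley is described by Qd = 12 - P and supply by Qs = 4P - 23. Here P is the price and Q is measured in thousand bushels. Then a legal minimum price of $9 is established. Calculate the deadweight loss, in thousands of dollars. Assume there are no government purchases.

Equilibrium: 12 - P = 4P - 23, so 35 = 5P and P* = 7, Q* = 5.
Because the floor (9) lies above the market-clearing price, it is binding.
At P = 9: Qd = 12 - 9 = 3 and Qs = 4·9 - 23 = 13.
Quantity traded falls to 3. At Q = 3 the demand price is 12 - 3 = 9 and the supply price is (23 + 3)/4 = 6.5.
Deadweight loss = ½ · (9 - 6.5) · (5 - 3) = ½ · 2.5 · 2 = 2.5.

2.5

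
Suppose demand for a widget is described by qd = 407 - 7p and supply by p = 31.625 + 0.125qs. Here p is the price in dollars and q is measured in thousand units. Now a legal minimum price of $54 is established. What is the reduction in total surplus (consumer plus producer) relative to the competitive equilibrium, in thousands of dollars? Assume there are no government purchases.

656.25

Rearranging supply gives qs = 8p - 253. In a free market, 407 - 7p = 8p - 253 gives the equilibrium p* = 44, q* = 99.
Because the floor (54) lies above the market-clearing price, it is binding.
At p = 54: qd = 407 - 7·54 = 29 and qs = 8·54 - 253 = 179.
Quantity traded falls to 29. At q = 29 the demand price is (407 - 29)/7 = 54 and the supply price is (253 + 29)/8 = 35.25.
Deadweight loss = ½ · (54 - 35.25) · (99 - 29) = ½ · 18.75 · 70 = 656.25.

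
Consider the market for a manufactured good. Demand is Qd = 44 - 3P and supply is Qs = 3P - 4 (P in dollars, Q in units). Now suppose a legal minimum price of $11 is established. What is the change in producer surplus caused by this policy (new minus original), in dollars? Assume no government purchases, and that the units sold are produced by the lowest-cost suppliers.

19.5

Without the control the market clears where 44 - 3P = 3P - 4, i.e. P* = 8 and Q* = 20.
Since 11 > 8, the floor is binding.
At P = 11: Qd = 44 - 3·11 = 11 and Qs = 3·11 - 4 = 29.
Producer surplus without the control is ½ · (8 - 4/3) · 20 = 200/3.
With the floor, 11 units are sold at 11. The supply price at Q = 11 is 5, so PS = ½ · [(11 - 4/3) + (11 - 5)] · 11 = 517/6.
Change in producer surplus = 517/6 - 200/3 = 19.5.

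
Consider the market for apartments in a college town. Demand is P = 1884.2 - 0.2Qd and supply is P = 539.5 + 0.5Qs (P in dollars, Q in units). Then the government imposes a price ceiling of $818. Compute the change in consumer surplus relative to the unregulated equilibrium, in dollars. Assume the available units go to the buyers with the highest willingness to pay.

193824.4

Rearranging demand gives Qd = 9421 - 5P; rearranging supply gives Qs = 2P - 1079. Equilibrium: 9421 - 5P = 2P - 1079, so 10500 = 7P and P* = 1500, Q* = 1921.
Since 818 < 1500, the ceiling is binding.
At P = 818: Qd = 9421 - 5·818 = 5331 and Qs = 2·818 - 1079 = 557.
Consumer surplus without the control is ½ · (1884.2 - 1500) · 1921 = 369024.1.
With the ceiling, 557 units are sold at 818 (assume they go to the highest-value buyers). The demand price at Q = 557 is 1772.8, so CS = ½ · [(1884.2 - 818) + (1772.8 - 818)] · 557 = 562848.5.
Change in consumer surplus = 562848.5 - 369024.1 = 193824.4.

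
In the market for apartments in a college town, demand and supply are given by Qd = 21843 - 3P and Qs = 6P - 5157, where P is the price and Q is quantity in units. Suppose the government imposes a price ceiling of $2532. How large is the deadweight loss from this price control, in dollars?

Equilibrium: 21843 - 3P = 6P - 5157, so 27000 = 9P and P* = 3000, Q* = 12843.
Since 2532 < 3000, the ceiling is binding.
At P = 2532: Qd = 21843 - 3·2532 = 14247 and Qs = 6·2532 - 5157 = 10035.
Quantity traded falls to 10035. At Q = 10035 the demand price is (21843 - 10035)/3 = 3936 and the supply price is (5157 + 10035)/6 = 2532.
Deadweight loss = ½ · (3936 - 2532) · (12843 - 10035) = ½ · 1404 · 2808 = 1971216.

1971216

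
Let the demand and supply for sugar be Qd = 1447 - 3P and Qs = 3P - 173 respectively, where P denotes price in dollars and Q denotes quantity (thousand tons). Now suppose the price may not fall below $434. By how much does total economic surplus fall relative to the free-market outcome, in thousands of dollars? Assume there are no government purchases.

80688

Setting quantity demanded equal to quantity supplied, 1447 - 3P = 3P - 173, gives P* = 270 and Q* = 637.
Because the floor (434) lies above the market-clearing price, it is binding.
At P = 434: Qd = 1447 - 3·434 = 145 and Qs = 3·434 - 173 = 1129.
Quantity traded falls to 145. At Q = 145 the demand price is (1447 - 145)/3 = 434 and the supply price is (173 + 145)/3 = 106.
Deadweight loss = ½ · (434 - 106) · (637 - 145) = ½ · 328 · 492 = 80688.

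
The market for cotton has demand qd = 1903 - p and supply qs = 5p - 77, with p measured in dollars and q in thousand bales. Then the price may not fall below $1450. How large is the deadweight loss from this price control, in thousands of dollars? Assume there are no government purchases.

Equilibrium: 1903 - p = 5p - 77, so 1980 = 6p and p* = 330, q* = 1573.
Because the floor (1450) lies above the market-clearing price, it is binding.
At p = 1450: qd = 1903 - 1450 = 453 and qs = 5·1450 - 77 = 7173.
Quantity traded falls to 453. At q = 453 the demand price is 1903 - 453 = 1450 and the supply price is (77 + 453)/5 = 106.
Deadweight loss = ½ · (1450 - 106) · (1573 - 453) = ½ · 1344 · 1120 = 752640.

752640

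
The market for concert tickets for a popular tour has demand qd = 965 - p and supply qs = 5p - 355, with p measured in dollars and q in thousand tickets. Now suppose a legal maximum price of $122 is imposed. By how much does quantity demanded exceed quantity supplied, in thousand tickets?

Equilibrium: 965 - p = 5p - 355, so 1320 = 6p and p* = 220, q* = 745.
Because the ceiling (122) lies below the market-clearing price, it is binding.
At p = 122: qd = 965 - 122 = 843 and qs = 5·122 - 355 = 255.
Shortage = qd - qs = 843 - 255 = 588.

588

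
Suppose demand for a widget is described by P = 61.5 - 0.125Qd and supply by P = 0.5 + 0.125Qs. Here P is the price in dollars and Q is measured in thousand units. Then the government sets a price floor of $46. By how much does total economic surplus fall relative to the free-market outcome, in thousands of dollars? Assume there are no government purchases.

Rearranging demand gives Qd = 492 - 8P; rearranging supply gives Qs = 8P - 4. In a free market, 492 - 8P = 8P - 4 gives the equilibrium P* = 31, Q* = 244.
The floor of 46 is above the equilibrium price 31, so it binds.
At P = 46: Qd = 492 - 8·46 = 124 and Qs = 8·46 - 4 = 364.
Quantity traded falls to 124. At Q = 124 the demand price is (492 - 124)/8 = 46 and the supply price is (4 + 124)/8 = 16.
Deadweight loss = ½ · (46 - 16) · (244 - 124) = ½ · 30 · 120 = 1800.

1800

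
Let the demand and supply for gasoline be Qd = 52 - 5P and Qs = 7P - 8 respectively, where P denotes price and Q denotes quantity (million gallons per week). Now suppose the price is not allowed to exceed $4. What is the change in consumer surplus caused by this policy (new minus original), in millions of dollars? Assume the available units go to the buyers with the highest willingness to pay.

15.1

Without the control the market clears where 52 - 5P = 7P - 8, i.e. P* = 5 and Q* = 27.
The ceiling of 4 is below the equilibrium price 5, so it binds.
At P = 4: Qd = 52 - 5·4 = 32 and Qs = 7·4 - 8 = 20.
Consumer surplus without the control is ½ · (10.4 - 5) · 27 = 72.9.
With the ceiling, 20 units are sold at 4 (assume they go to the highest-value buyers). The demand price at Q = 20 is 6.4, so CS = ½ · [(10.4 - 4) + (6.4 - 4)] · 20 = 88.
Change in consumer surplus = 88 - 72.9 = 15.1.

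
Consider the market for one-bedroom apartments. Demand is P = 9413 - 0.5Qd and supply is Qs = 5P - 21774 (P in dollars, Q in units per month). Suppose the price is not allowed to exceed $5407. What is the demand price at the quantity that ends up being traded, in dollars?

6782.5

Rearranging demand gives Qd = 18826 - 2P. Equilibrium: 18826 - 2P = 5P - 21774, so 40600 = 7P and P* = 5800, Q* = 7226.
Because the ceiling (5407) lies below the market-clearing price, it is binding.
At P = 5407: Qd = 18826 - 2·5407 = 8012 and Qs = 5·5407 - 21774 = 5261.
Only 5261 units reach the market. On the demand curve, the marginal buyer's willingness to pay at Q = 5261 is (18826 - 5261)/2 = 6782.5.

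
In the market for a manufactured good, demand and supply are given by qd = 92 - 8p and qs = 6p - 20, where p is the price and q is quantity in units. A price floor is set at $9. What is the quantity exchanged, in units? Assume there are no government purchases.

Equilibrium: 92 - 8p = 6p - 20, so 112 = 14p and p* = 8, q* = 28.
Because the floor (9) lies above the market-clearing price, it is binding.
At p = 9: qd = 92 - 8·9 = 20 and qs = 6·9 - 20 = 34.
The quantity actually transacted is the short side, demand: 20.

20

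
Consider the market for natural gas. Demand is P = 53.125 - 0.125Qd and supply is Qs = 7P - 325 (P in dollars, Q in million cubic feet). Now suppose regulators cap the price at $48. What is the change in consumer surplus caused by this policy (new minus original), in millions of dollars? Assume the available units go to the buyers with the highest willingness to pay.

Rearranging demand gives Qd = 425 - 8P. Setting quantity demanded equal to quantity supplied, 425 - 8P = 7P - 325, gives P* = 50 and Q* = 25.
Since 48 < 50, the ceiling is binding.
At P = 48: Qd = 425 - 8·48 = 41 and Qs = 7·48 - 325 = 11.
Consumer surplus without the control is ½ · (53.125 - 50) · 25 = 39.0625.
With the ceiling, 11 units are sold at 48 (assume they go to the highest-value buyers). The demand price at Q = 11 is 51.75, so CS = ½ · [(53.125 - 48) + (51.75 - 48)] · 11 = 48.8125.
Change in consumer surplus = 48.8125 - 39.0625 = 9.75.

9.75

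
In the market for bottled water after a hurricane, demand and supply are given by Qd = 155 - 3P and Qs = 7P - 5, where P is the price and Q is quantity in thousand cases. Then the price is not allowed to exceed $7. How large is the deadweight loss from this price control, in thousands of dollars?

Without the control the market clears where 155 - 3P = 7P - 5, i.e. P* = 16 and Q* = 107.
Because the ceiling (7) lies below the market-clearing price, it is binding.
At P = 7: Qd = 155 - 3·7 = 134 and Qs = 7·7 - 5 = 44.
Quantity traded falls to 44. At Q = 44 the demand price is (155 - 44)/3 = 37 and the supply price is (5 + 44)/7 = 7.
Deadweight loss = ½ · (37 - 7) · (107 - 44) = ½ · 30 · 63 = 945.

945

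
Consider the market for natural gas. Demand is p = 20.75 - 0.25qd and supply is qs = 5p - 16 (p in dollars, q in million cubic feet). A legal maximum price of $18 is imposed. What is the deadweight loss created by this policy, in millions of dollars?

0

Rearranging demand gives qd = 83 - 4p. In a free market, 83 - 4p = 5p - 16 gives the equilibrium p* = 11, q* = 39.
Since 18 is above p* = 11, the ceiling does not bind and the free-market outcome prevails.
Since the control does not bind, no trades are prevented and deadweight loss is zero.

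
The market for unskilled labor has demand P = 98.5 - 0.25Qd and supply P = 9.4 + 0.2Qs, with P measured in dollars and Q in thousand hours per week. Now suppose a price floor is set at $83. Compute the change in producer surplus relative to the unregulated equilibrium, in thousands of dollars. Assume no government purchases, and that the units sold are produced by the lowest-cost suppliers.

258.4

Rearranging demand gives Qd = 394 - 4P; rearranging supply gives Qs = 5P - 47. In a free market, 394 - 4P = 5P - 47 gives the equilibrium P* = 49, Q* = 198.
Because the floor (83) lies above the market-clearing price, it is binding.
At P = 83: Qd = 394 - 4·83 = 62 and Qs = 5·83 - 47 = 368.
Producer surplus without the control is ½ · (49 - 9.4) · 198 = 3920.4.
With the floor, 62 units are sold at 83. The supply price at Q = 62 is 21.8, so PS = ½ · [(83 - 9.4) + (83 - 21.8)] · 62 = 4178.8.
Change in producer surplus = 4178.8 - 3920.4 = 258.4.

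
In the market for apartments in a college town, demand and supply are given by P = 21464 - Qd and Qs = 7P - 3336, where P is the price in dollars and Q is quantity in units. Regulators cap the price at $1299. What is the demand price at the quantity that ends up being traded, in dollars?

15707

Rearranging demand gives Qd = 21464 - P. Without the control the market clears where 21464 - P = 7P - 3336, i.e. P* = 3100 and Q* = 18364.
The ceiling of 1299 is below the equilibrium price 3100, so it binds.
At P = 1299: Qd = 21464 - 1299 = 20165 and Qs = 7·1299 - 3336 = 5757.
Only 5757 units reach the market. On the demand curve, the marginal buyer's willingness to pay at Q = 5757 is (21464 - 5757) = 15707.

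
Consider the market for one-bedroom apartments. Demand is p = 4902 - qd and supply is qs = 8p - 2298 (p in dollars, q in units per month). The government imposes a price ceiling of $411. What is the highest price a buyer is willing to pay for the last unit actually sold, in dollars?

Rearranging demand gives qd = 4902 - p. In a free market, 4902 - p = 8p - 2298 gives the equilibrium p* = 800, q* = 4102.
Since 411 < 800, the ceiling is binding.
At p = 411: qd = 4902 - 411 = 4491 and qs = 8·411 - 2298 = 990.
Only 990 units reach the market. On the demand curve, the marginal buyer's willingness to pay at q = 990 is (4902 - 990) = 3912.

3912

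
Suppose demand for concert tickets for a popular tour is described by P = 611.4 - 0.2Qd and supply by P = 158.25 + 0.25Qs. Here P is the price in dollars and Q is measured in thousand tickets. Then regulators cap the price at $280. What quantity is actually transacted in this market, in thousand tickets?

487

Rearranging demand gives Qd = 3057 - 5P; rearranging supply gives Qs = 4P - 633. Without the control the market clears where 3057 - 5P = 4P - 633, i.e. P* = 410 and Q* = 1007.
Since 280 < 410, the ceiling is binding.
At P = 280: Qd = 3057 - 5·280 = 1657 and Qs = 4·280 - 633 = 487.
The quantity actually transacted is the short side, supply: 487.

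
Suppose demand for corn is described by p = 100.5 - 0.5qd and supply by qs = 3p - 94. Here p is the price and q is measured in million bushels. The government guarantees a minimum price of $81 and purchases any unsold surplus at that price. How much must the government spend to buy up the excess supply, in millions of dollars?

8910

Rearranging demand gives qd = 201 - 2p. Equilibrium: 201 - 2p = 3p - 94, so 295 = 5p and p* = 59, q* = 83.
Since 81 > 59, the floor is binding.
At p = 81: qd = 201 - 2·81 = 39 and qs = 3·81 - 94 = 149.
Surplus = qs - qd = 110.
Government expenditure = surplus × support price = 110 × 81 = 8910.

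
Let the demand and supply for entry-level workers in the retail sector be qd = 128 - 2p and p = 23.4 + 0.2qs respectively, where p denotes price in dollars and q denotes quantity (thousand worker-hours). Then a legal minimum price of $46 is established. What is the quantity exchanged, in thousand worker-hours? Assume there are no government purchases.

Rearranging supply gives qs = 5p - 117. In a free market, 128 - 2p = 5p - 117 gives the equilibrium p* = 35, q* = 58.
The floor of 46 is above the equilibrium price 35, so it binds.
At p = 46: qd = 128 - 2·46 = 36 and qs = 5·46 - 117 = 113.
The quantity actually transacted is the short side, demand: 36.

36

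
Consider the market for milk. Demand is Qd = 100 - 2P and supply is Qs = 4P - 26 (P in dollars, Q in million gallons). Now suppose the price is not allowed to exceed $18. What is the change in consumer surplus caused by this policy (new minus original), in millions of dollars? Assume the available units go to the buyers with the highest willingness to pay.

102

Without the control the market clears where 100 - 2P = 4P - 26, i.e. P* = 21 and Q* = 58.
The ceiling of 18 is below the equilibrium price 21, so it binds.
At P = 18: Qd = 100 - 2·18 = 64 and Qs = 4·18 - 26 = 46.
Consumer surplus without the control is ½ · (50 - 21) · 58 = 841.
With the ceiling, 46 units are sold at 18 (assume they go to the highest-value buyers). The demand price at Q = 46 is 27, so CS = ½ · [(50 - 18) + (27 - 18)] · 46 = 943.
Change in consumer surplus = 943 - 841 = 102.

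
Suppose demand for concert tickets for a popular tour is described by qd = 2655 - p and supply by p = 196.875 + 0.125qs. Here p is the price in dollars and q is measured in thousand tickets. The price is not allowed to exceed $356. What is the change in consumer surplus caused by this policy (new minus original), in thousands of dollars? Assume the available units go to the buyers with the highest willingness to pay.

-270750

Rearranging supply gives qs = 8p - 1575. In a free market, 2655 - p = 8p - 1575 gives the equilibrium p* = 470, q* = 2185.
Because the ceiling (356) lies below the market-clearing price, it is binding.
At p = 356: qd = 2655 - 356 = 2299 and qs = 8·356 - 1575 = 1273.
Consumer surplus without the control is ½ · (2655 - 470) · 2185 = 2387112.5.
With the ceiling, 1273 units are sold at 356 (assume they go to the highest-value buyers). The demand price at q = 1273 is 1382, so CS = ½ · [(2655 - 356) + (1382 - 356)] · 1273 = 2116362.5.
Change in consumer surplus = 2116362.5 - 2387112.5 = -270750.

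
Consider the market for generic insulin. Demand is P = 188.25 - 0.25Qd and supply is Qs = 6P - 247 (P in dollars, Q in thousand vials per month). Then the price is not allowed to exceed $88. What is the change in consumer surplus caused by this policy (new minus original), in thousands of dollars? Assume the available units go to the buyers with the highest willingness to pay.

2724

Rearranging demand gives Qd = 753 - 4P. In a free market, 753 - 4P = 6P - 247 gives the equilibrium P* = 100, Q* = 353.
Since 88 < 100, the ceiling is binding.
At P = 88: Qd = 753 - 4·88 = 401 and Qs = 6·88 - 247 = 281.
Consumer surplus without the control is ½ · (188.25 - 100) · 353 = 15576.125.
With the ceiling, 281 units are sold at 88 (assume they go to the highest-value buyers). The demand price at Q = 281 is 118, so CS = ½ · [(188.25 - 88) + (118 - 88)] · 281 = 18300.125.
Change in consumer surplus = 18300.125 - 15576.125 = 2724.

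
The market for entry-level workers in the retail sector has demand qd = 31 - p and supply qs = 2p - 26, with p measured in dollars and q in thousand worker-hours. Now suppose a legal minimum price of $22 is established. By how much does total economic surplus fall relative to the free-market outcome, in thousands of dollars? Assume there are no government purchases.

6.75

In a free market, 31 - p = 2p - 26 gives the equilibrium p* = 19, q* = 12.
Because the floor (22) lies above the market-clearing price, it is binding.
At p = 22: qd = 31 - 22 = 9 and qs = 2·22 - 26 = 18.
Quantity traded falls to 9. At q = 9 the demand price is 31 - 9 = 22 and the supply price is (26 + 9)/2 = 17.5.
Deadweight loss = ½ · (22 - 17.5) · (12 - 9) = ½ · 4.5 · 3 = 6.75.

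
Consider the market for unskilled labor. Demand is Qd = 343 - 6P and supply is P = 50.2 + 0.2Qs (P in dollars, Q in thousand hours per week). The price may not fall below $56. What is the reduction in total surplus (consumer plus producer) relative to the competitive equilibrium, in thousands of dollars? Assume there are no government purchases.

26.4

Rearranging supply gives Qs = 5P - 251. Without the control the market clears where 343 - 6P = 5P - 251, i.e. P* = 54 and Q* = 19.
Since 56 > 54, the floor is binding.
At P = 56: Qd = 343 - 6·56 = 7 and Qs = 5·56 - 251 = 29.
Quantity traded falls to 7. At Q = 7 the demand price is (343 - 7)/6 = 56 and the supply price is (251 + 7)/5 = 51.6.
Deadweight loss = ½ · (56 - 51.6) · (19 - 7) = ½ · 4.4 · 12 = 26.4.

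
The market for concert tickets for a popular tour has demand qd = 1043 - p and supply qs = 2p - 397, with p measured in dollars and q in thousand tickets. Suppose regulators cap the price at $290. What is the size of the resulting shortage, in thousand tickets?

570

Setting quantity demanded equal to quantity supplied, 1043 - p = 2p - 397, gives p* = 480 and q* = 563.
Since 290 < 480, the ceiling is binding.
At p = 290: qd = 1043 - 290 = 753 and qs = 2·290 - 397 = 183.
Shortage = qd - qs = 753 - 183 = 570.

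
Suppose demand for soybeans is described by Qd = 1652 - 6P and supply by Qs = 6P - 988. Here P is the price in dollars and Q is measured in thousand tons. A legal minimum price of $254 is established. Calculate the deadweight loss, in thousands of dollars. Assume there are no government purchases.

Without the control the market clears where 1652 - 6P = 6P - 988, i.e. P* = 220 and Q* = 332.
Since 254 > 220, the floor is binding.
At P = 254: Qd = 1652 - 6·254 = 128 and Qs = 6·254 - 988 = 536.
Quantity traded falls to 128. At Q = 128 the demand price is (1652 - 128)/6 = 254 and the supply price is (988 + 128)/6 = 186.
Deadweight loss = ½ · (254 - 186) · (332 - 128) = ½ · 68 · 204 = 6936.

6936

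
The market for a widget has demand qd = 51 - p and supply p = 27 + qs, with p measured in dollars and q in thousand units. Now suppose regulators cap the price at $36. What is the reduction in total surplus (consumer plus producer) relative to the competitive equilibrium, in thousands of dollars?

Rearranging supply gives qs = p - 27. Without the control the market clears where 51 - p = p - 27, i.e. p* = 39 and q* = 12.
Because the ceiling (36) lies below the market-clearing price, it is binding.
At p = 36: qd = 51 - 36 = 15 and qs = 36 - 27 = 9.
Quantity traded falls to 9. At q = 9 the demand price is 51 - 9 = 42 and the supply price is 27 + 9 = 36.
Deadweight loss = ½ · (42 - 36) · (12 - 9) = ½ · 6 · 3 = 9.

9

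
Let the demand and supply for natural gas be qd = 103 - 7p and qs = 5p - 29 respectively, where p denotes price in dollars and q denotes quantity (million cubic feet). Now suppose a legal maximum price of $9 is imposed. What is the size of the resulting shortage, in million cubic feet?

24

Setting quantity demanded equal to quantity supplied, 103 - 7p = 5p - 29, gives p* = 11 and q* = 26.
Because the ceiling (9) lies below the market-clearing price, it is binding.
At p = 9: qd = 103 - 7·9 = 40 and qs = 5·9 - 29 = 16.
Shortage = qd - qs = 40 - 16 = 24.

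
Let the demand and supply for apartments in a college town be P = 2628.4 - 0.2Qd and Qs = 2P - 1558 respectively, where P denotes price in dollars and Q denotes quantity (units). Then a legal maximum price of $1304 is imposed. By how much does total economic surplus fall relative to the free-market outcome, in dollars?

Rearranging demand gives Qd = 13142 - 5P. Without the control the market clears where 13142 - 5P = 2P - 1558, i.e. P* = 2100 and Q* = 2642.
Because the ceiling (1304) lies below the market-clearing price, it is binding.
At P = 1304: Qd = 13142 - 5·1304 = 6622 and Qs = 2·1304 - 1558 = 1050.
Quantity traded falls to 1050. At Q = 1050 the demand price is (13142 - 1050)/5 = 2418.4 and the supply price is (1558 + 1050)/2 = 1304.
Deadweight loss = ½ · (2418.4 - 1304) · (2642 - 1050) = ½ · 1114.4 · 1592 = 887062.4.

887062.4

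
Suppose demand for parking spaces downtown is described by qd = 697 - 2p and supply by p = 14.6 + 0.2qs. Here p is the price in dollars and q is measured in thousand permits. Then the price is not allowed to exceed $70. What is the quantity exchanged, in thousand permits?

Rearranging supply gives qs = 5p - 73. Without the control the market clears where 697 - 2p = 5p - 73, i.e. p* = 110 and q* = 477.
Because the ceiling (70) lies below the market-clearing price, it is binding.
At p = 70: qd = 697 - 2·70 = 557 and qs = 5·70 - 73 = 277.
The quantity actually transacted is the short side, supply: 277.

277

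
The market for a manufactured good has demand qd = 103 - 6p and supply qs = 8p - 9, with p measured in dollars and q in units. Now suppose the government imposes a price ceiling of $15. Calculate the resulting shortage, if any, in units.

0

In a free market, 103 - 6p = 8p - 9 gives the equilibrium p* = 8, q* = 55.
The ceiling of 15 is above the equilibrium price 8, so it is not binding; the market clears at p* = 8, q* = 55.
Since the control does not bind, there is no shortage.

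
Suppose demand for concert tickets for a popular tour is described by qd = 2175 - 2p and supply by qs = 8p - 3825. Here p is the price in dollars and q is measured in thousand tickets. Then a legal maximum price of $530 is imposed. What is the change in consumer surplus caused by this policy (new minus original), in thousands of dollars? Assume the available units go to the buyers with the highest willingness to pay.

-49350

Without the control the market clears where 2175 - 2p = 8p - 3825, i.e. p* = 600 and q* = 975.
The ceiling of 530 is below the equilibrium price 600, so it binds.
At p = 530: qd = 2175 - 2·530 = 1115 and qs = 8·530 - 3825 = 415.
Consumer surplus without the control is ½ · (1087.5 - 600) · 975 = 237656.25.
With the ceiling, 415 units are sold at 530 (assume they go to the highest-value buyers). The demand price at q = 415 is 880, so CS = ½ · [(1087.5 - 530) + (880 - 530)] · 415 = 188306.25.
Change in consumer surplus = 188306.25 - 237656.25 = -49350.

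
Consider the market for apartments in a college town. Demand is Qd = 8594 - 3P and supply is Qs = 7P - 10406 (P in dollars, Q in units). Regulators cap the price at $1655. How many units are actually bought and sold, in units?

1179

Equilibrium: 8594 - 3P = 7P - 10406, so 19000 = 10P and P* = 1900, Q* = 2894.
Since 1655 < 1900, the ceiling is binding.
At P = 1655: Qd = 8594 - 3·1655 = 3629 and Qs = 7·1655 - 10406 = 1179.
The quantity actually transacted is the short side, supply: 1179.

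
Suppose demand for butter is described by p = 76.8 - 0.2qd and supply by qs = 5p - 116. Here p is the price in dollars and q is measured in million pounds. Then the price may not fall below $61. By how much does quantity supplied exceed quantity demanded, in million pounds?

110

Rearranging demand gives qd = 384 - 5p. Setting quantity demanded equal to quantity supplied, 384 - 5p = 5p - 116, gives p* = 50 and q* = 134.
Because the floor (61) lies above the market-clearing price, it is binding.
At p = 61: qd = 384 - 5·61 = 79 and qs = 5·61 - 116 = 189.
Surplus = qs - qd = 189 - 79 = 110.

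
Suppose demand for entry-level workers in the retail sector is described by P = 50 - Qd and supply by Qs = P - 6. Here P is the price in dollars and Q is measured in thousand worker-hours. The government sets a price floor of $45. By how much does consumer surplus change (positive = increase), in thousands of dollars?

Rearranging demand gives Qd = 50 - P. Setting quantity demanded equal to quantity supplied, 50 - P = P - 6, gives P* = 28 and Q* = 22.
Because the floor (45) lies above the market-clearing price, it is binding.
At P = 45: Qd = 50 - 45 = 5 and Qs = 45 - 6 = 39.
Consumer surplus without the control is ½ · (50 - 28) · 22 = 242.
With the floor, consumers buy 5 units at 45, so CS = ½ · (50 - 45) · 5 = 12.5.
Change in consumer surplus = 12.5 - 242 = -229.5.

-229.5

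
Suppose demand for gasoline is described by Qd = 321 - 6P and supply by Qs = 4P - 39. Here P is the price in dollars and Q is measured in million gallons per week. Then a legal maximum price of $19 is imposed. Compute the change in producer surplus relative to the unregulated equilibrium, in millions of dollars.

-1207

Setting quantity demanded equal to quantity supplied, 321 - 6P = 4P - 39, gives P* = 36 and Q* = 105.
Because the ceiling (19) lies below the market-clearing price, it is binding.
At P = 19: Qd = 321 - 6·19 = 207 and Qs = 4·19 - 39 = 37.
Producer surplus without the control is ½ · (36 - 9.75) · 105 = 1378.125.
With the ceiling, producers sell 37 units at 19, so PS = ½ · (19 - 9.75) · 37 = 171.125.
Change in producer surplus = 171.125 - 1378.125 = -1207.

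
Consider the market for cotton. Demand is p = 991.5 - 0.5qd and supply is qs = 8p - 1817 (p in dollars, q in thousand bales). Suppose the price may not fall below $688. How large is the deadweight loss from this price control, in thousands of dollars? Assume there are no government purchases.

118580

Rearranging demand gives qd = 1983 - 2p. Equilibrium: 1983 - 2p = 8p - 1817, so 3800 = 10p and p* = 380, q* = 1223.
Since 688 > 380, the floor is binding.
At p = 688: qd = 1983 - 2·688 = 607 and qs = 8·688 - 1817 = 3687.
Quantity traded falls to 607. At q = 607 the demand price is (1983 - 607)/2 = 688 and the supply price is (1817 + 607)/8 = 303.
Deadweight loss = ½ · (688 - 303) · (1223 - 607) = ½ · 385 · 616 = 118580.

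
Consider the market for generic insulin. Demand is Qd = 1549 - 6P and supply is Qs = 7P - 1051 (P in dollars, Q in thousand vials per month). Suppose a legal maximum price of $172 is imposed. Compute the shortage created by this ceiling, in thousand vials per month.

Without the control the market clears where 1549 - 6P = 7P - 1051, i.e. P* = 200 and Q* = 349.
Since 172 < 200, the ceiling is binding.
At P = 172: Qd = 1549 - 6·172 = 517 and Qs = 7·172 - 1051 = 153.
Shortage = Qd - Qs = 517 - 153 = 364.

364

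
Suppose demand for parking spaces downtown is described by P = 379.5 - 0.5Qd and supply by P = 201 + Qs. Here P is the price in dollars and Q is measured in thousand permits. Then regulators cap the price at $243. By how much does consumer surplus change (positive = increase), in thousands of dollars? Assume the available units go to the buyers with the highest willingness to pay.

1751.75

Rearranging demand gives Qd = 759 - 2P; rearranging supply gives Qs = P - 201. In a free market, 759 - 2P = P - 201 gives the equilibrium P* = 320, Q* = 119.
Because the ceiling (243) lies below the market-clearing price, it is binding.
At P = 243: Qd = 759 - 2·243 = 273 and Qs = 243 - 201 = 42.
Consumer surplus without the control is ½ · (379.5 - 320) · 119 = 3540.25.
With the ceiling, 42 units are sold at 243 (assume they go to the highest-value buyers). The demand price at Q = 42 is 358.5, so CS = ½ · [(379.5 - 243) + (358.5 - 243)] · 42 = 5292.
Change in consumer surplus = 5292 - 3540.25 = 1751.75.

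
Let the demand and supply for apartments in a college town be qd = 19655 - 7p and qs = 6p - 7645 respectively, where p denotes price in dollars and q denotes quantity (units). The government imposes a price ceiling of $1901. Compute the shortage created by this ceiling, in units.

Without the control the market clears where 19655 - 7p = 6p - 7645, i.e. p* = 2100 and q* = 4955.
Because the ceiling (1901) lies below the market-clearing price, it is binding.
At p = 1901: qd = 19655 - 7·1901 = 6348 and qs = 6·1901 - 7645 = 3761.
Shortage = qd - qs = 6348 - 3761 = 2587.

2587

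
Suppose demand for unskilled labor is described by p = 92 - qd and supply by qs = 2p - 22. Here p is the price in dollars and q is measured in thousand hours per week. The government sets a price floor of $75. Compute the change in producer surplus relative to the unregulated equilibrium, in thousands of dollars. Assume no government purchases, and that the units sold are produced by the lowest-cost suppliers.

286.75

Rearranging demand gives qd = 92 - p. Setting quantity demanded equal to quantity supplied, 92 - p = 2p - 22, gives p* = 38 and q* = 54.
Because the floor (75) lies above the market-clearing price, it is binding.
At p = 75: qd = 92 - 75 = 17 and qs = 2·75 - 22 = 128.
Producer surplus without the control is ½ · (38 - 11) · 54 = 729.
With the floor, 17 units are sold at 75. The supply price at q = 17 is 19.5, so PS = ½ · [(75 - 11) + (75 - 19.5)] · 17 = 1015.75.
Change in producer surplus = 1015.75 - 729 = 286.75.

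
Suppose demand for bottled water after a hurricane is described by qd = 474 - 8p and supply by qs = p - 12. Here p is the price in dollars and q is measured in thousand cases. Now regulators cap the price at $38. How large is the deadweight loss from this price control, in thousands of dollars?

144

Equilibrium: 474 - 8p = p - 12, so 486 = 9p and p* = 54, q* = 42.
The ceiling of 38 is below the equilibrium price 54, so it binds.
At p = 38: qd = 474 - 8·38 = 170 and qs = 38 - 12 = 26.
Quantity traded falls to 26. At q = 26 the demand price is (474 - 26)/8 = 56 and the supply price is 12 + 26 = 38.
Deadweight loss = ½ · (56 - 38) · (42 - 26) = ½ · 18 · 16 = 144.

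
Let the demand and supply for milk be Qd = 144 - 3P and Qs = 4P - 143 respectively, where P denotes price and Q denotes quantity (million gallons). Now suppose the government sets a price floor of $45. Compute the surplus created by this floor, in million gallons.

Without the control the market clears where 144 - 3P = 4P - 143, i.e. P* = 41 and Q* = 21.
The floor of 45 is above the equilibrium price 41, so it binds.
At P = 45: Qd = 144 - 3·45 = 9 and Qs = 4·45 - 143 = 37.
Surplus = Qs - Qd = 37 - 9 = 28.

28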